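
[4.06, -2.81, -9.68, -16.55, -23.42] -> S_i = 4.06 + -6.87*i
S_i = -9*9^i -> [-9, -81, -729, -6561, -59049]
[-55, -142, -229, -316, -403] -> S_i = -55 + -87*i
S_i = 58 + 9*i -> [58, 67, 76, 85, 94]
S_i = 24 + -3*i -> [24, 21, 18, 15, 12]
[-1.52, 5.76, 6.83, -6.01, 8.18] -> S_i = Random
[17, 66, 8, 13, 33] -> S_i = Random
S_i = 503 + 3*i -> [503, 506, 509, 512, 515]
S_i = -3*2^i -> [-3, -6, -12, -24, -48]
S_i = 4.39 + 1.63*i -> [4.39, 6.02, 7.65, 9.28, 10.91]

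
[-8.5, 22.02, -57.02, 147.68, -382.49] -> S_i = -8.50*(-2.59)^i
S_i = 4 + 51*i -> [4, 55, 106, 157, 208]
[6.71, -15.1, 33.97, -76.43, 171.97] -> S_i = 6.71*(-2.25)^i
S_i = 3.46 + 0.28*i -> [3.46, 3.74, 4.02, 4.3, 4.58]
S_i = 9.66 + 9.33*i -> [9.66, 18.99, 28.32, 37.65, 46.98]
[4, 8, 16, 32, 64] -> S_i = 4*2^i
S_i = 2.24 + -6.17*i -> [2.24, -3.93, -10.1, -16.27, -22.44]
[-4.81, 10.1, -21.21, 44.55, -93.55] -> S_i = -4.81*(-2.10)^i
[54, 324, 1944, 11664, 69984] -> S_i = 54*6^i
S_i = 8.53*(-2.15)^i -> [8.53, -18.34, 39.43, -84.77, 182.26]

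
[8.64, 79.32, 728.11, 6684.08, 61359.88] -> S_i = 8.64*9.18^i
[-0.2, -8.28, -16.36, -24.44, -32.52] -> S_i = -0.20 + -8.08*i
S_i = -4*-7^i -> [-4, 28, -196, 1372, -9604]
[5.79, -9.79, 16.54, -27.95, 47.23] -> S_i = 5.79*(-1.69)^i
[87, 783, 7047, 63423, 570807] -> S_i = 87*9^i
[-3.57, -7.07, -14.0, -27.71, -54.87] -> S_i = -3.57*1.98^i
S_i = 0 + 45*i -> [0, 45, 90, 135, 180]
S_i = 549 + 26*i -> [549, 575, 601, 627, 653]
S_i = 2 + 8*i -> [2, 10, 18, 26, 34]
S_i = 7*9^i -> [7, 63, 567, 5103, 45927]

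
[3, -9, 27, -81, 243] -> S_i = 3*-3^i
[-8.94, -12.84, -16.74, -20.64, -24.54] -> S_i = -8.94 + -3.90*i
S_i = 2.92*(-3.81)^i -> [2.92, -11.13, 42.39, -161.49, 615.29]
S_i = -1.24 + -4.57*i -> [-1.24, -5.81, -10.38, -14.95, -19.52]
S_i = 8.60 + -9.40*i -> [8.6, -0.8, -10.2, -19.6, -29.0]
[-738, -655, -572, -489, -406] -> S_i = -738 + 83*i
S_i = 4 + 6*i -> [4, 10, 16, 22, 28]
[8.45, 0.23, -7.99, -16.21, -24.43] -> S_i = 8.45 + -8.22*i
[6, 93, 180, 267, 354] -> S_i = 6 + 87*i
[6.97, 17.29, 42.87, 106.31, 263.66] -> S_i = 6.97*2.48^i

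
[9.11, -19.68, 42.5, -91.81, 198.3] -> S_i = 9.11*(-2.16)^i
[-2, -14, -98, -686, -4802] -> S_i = -2*7^i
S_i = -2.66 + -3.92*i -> [-2.66, -6.58, -10.5, -14.42, -18.34]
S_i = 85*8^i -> [85, 680, 5440, 43520, 348160]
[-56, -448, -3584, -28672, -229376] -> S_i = -56*8^i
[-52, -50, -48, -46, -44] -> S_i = -52 + 2*i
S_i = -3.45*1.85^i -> [-3.45, -6.38, -11.81, -21.84, -40.41]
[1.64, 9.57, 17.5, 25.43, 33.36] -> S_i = 1.64 + 7.93*i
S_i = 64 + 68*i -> [64, 132, 200, 268, 336]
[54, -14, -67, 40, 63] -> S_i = Random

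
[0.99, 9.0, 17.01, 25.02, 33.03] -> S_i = 0.99 + 8.01*i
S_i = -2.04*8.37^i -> [-2.04, -17.07, -142.92, -1196.21, -10012.26]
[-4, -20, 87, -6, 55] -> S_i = Random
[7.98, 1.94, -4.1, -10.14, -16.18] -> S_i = 7.98 + -6.04*i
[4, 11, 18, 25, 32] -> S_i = 4 + 7*i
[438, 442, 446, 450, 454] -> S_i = 438 + 4*i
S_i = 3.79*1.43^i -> [3.79, 5.42, 7.75, 11.08, 15.85]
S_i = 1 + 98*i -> [1, 99, 197, 295, 393]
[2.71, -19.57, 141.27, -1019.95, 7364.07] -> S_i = 2.71*(-7.22)^i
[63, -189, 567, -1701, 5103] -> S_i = 63*-3^i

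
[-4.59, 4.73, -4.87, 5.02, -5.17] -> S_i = -4.59*(-1.03)^i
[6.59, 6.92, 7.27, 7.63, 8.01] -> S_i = 6.59*1.05^i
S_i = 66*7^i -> [66, 462, 3234, 22638, 158466]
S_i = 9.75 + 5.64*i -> [9.75, 15.39, 21.03, 26.67, 32.31]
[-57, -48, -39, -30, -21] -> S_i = -57 + 9*i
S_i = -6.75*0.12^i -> [-6.75, -0.81, -0.1, -0.01, -0.0]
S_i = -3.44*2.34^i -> [-3.44, -8.05, -18.84, -44.08, -103.14]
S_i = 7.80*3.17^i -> [7.8, 24.73, 78.38, 248.47, 787.65]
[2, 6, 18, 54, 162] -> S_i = 2*3^i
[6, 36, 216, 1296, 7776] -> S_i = 6*6^i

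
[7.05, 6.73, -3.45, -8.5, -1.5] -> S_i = Random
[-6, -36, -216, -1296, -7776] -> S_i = -6*6^i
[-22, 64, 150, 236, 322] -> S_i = -22 + 86*i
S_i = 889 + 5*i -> [889, 894, 899, 904, 909]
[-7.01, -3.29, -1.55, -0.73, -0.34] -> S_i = -7.01*0.47^i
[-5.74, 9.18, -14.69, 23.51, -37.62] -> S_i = -5.74*(-1.60)^i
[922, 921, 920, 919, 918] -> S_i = 922 + -1*i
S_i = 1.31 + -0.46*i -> [1.31, 0.85, 0.39, -0.07, -0.53]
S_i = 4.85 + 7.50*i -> [4.85, 12.35, 19.85, 27.35, 34.85]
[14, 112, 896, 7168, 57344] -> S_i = 14*8^i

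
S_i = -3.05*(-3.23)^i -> [-3.05, 9.85, -31.82, 102.78, -331.98]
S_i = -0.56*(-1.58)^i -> [-0.56, 0.88, -1.4, 2.21, -3.49]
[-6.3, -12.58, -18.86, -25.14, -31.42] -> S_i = -6.30 + -6.28*i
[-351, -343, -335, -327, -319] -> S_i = -351 + 8*i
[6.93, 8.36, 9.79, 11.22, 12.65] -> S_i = 6.93 + 1.43*i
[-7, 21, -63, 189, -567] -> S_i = -7*-3^i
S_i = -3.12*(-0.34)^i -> [-3.12, 1.06, -0.36, 0.12, -0.04]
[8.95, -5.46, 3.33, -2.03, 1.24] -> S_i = 8.95*(-0.61)^i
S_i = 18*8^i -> [18, 144, 1152, 9216, 73728]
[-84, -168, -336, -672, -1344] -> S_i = -84*2^i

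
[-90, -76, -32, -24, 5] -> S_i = Random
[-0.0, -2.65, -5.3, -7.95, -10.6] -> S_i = -0.00 + -2.65*i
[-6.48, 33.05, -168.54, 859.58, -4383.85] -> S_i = -6.48*(-5.10)^i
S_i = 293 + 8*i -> [293, 301, 309, 317, 325]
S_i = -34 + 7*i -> [-34, -27, -20, -13, -6]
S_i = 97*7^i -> [97, 679, 4753, 33271, 232897]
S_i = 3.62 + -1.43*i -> [3.62, 2.19, 0.76, -0.67, -2.1]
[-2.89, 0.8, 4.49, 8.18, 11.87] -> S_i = -2.89 + 3.69*i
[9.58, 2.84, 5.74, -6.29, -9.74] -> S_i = Random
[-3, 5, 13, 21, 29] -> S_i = -3 + 8*i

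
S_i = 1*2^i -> [1, 2, 4, 8, 16]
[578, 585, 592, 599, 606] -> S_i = 578 + 7*i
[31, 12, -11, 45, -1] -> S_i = Random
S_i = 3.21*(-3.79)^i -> [3.21, -12.17, 46.11, -174.75, 662.31]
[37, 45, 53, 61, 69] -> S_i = 37 + 8*i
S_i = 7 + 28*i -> [7, 35, 63, 91, 119]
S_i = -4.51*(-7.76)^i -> [-4.51, 35.0, -271.58, 2107.47, -16353.98]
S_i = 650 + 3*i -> [650, 653, 656, 659, 662]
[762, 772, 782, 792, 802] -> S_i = 762 + 10*i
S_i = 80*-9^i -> [80, -720, 6480, -58320, 524880]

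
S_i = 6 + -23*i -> [6, -17, -40, -63, -86]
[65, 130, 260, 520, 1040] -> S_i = 65*2^i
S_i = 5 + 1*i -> [5, 6, 7, 8, 9]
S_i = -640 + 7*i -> [-640, -633, -626, -619, -612]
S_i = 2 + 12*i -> [2, 14, 26, 38, 50]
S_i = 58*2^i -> [58, 116, 232, 464, 928]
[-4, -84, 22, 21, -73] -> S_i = Random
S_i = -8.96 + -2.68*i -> [-8.96, -11.64, -14.32, -17.0, -19.68]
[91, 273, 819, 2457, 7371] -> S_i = 91*3^i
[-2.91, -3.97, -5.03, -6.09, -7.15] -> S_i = -2.91 + -1.06*i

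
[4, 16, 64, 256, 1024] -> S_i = 4*4^i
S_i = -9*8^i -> [-9, -72, -576, -4608, -36864]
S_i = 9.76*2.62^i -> [9.76, 25.57, 67.0, 175.53, 459.89]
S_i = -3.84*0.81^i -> [-3.84, -3.11, -2.52, -2.04, -1.65]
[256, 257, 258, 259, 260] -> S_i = 256 + 1*i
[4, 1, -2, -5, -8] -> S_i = 4 + -3*i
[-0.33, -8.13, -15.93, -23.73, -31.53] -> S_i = -0.33 + -7.80*i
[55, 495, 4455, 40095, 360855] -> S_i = 55*9^i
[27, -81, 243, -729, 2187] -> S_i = 27*-3^i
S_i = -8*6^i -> [-8, -48, -288, -1728, -10368]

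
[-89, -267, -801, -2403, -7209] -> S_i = -89*3^i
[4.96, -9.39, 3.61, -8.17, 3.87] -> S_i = Random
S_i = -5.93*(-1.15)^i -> [-5.93, 6.82, -7.84, 9.02, -10.37]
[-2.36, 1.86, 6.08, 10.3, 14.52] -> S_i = -2.36 + 4.22*i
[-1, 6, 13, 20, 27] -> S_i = -1 + 7*i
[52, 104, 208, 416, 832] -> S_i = 52*2^i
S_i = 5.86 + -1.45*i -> [5.86, 4.41, 2.96, 1.51, 0.06]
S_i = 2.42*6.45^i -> [2.42, 15.61, 100.68, 649.37, 4188.46]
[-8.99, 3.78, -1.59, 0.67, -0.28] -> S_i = -8.99*(-0.42)^i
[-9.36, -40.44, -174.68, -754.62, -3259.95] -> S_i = -9.36*4.32^i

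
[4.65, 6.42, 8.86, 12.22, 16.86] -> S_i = 4.65*1.38^i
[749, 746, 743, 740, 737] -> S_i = 749 + -3*i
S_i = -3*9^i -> [-3, -27, -243, -2187, -19683]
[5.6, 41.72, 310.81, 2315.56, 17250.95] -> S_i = 5.60*7.45^i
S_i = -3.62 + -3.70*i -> [-3.62, -7.32, -11.02, -14.72, -18.42]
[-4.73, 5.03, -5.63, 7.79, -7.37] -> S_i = Random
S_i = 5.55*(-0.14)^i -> [5.55, -0.78, 0.11, -0.02, 0.0]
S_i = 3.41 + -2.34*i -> [3.41, 1.07, -1.27, -3.61, -5.95]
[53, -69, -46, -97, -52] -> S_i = Random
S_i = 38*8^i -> [38, 304, 2432, 19456, 155648]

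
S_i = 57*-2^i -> [57, -114, 228, -456, 912]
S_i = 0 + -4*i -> [0, -4, -8, -12, -16]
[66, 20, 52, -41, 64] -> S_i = Random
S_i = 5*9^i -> [5, 45, 405, 3645, 32805]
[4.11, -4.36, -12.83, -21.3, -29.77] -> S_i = 4.11 + -8.47*i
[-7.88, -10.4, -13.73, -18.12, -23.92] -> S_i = -7.88*1.32^i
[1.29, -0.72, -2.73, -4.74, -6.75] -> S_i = 1.29 + -2.01*i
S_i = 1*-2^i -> [1, -2, 4, -8, 16]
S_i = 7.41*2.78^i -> [7.41, 20.6, 57.27, 159.2, 442.59]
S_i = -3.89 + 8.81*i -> [-3.89, 4.92, 13.73, 22.54, 31.35]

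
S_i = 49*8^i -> [49, 392, 3136, 25088, 200704]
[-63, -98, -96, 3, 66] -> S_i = Random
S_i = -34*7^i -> [-34, -238, -1666, -11662, -81634]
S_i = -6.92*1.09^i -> [-6.92, -7.54, -8.22, -8.96, -9.77]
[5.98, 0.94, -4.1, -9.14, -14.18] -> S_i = 5.98 + -5.04*i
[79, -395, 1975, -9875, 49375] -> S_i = 79*-5^i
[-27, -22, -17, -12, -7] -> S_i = -27 + 5*i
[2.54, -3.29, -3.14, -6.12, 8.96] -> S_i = Random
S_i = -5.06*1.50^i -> [-5.06, -7.59, -11.38, -17.08, -25.62]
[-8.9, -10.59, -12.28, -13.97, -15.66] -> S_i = -8.90 + -1.69*i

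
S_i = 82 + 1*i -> [82, 83, 84, 85, 86]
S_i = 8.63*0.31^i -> [8.63, 2.68, 0.83, 0.26, 0.08]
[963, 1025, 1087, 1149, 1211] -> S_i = 963 + 62*i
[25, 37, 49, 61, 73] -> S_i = 25 + 12*i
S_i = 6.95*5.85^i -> [6.95, 40.66, 237.85, 1391.4, 8139.7]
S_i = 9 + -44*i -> [9, -35, -79, -123, -167]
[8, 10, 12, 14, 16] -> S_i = 8 + 2*i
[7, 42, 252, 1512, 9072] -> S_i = 7*6^i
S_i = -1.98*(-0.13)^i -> [-1.98, 0.26, -0.03, 0.0, -0.0]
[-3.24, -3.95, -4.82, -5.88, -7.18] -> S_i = -3.24*1.22^i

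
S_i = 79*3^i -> [79, 237, 711, 2133, 6399]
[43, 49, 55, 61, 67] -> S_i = 43 + 6*i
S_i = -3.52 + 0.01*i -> [-3.52, -3.51, -3.5, -3.49, -3.48]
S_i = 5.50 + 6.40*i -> [5.5, 11.9, 18.3, 24.7, 31.1]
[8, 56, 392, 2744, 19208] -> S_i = 8*7^i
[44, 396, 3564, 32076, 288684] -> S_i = 44*9^i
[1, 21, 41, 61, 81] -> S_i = 1 + 20*i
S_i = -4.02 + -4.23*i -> [-4.02, -8.25, -12.48, -16.71, -20.94]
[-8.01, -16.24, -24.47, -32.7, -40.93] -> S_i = -8.01 + -8.23*i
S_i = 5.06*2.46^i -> [5.06, 12.45, 30.62, 75.33, 185.31]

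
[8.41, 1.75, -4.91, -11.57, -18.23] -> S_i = 8.41 + -6.66*i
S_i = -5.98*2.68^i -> [-5.98, -16.03, -42.95, -115.11, -308.49]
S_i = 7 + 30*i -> [7, 37, 67, 97, 127]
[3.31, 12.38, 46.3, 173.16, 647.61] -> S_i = 3.31*3.74^i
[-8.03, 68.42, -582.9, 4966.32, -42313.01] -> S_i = -8.03*(-8.52)^i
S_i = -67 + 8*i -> [-67, -59, -51, -43, -35]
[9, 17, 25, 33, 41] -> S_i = 9 + 8*i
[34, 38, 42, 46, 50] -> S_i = 34 + 4*i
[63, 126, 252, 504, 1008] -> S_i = 63*2^i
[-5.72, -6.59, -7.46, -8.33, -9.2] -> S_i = -5.72 + -0.87*i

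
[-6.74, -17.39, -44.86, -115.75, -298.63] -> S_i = -6.74*2.58^i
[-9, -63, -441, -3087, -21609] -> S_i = -9*7^i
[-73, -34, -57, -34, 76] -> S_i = Random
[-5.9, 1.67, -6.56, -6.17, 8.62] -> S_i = Random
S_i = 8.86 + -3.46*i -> [8.86, 5.4, 1.94, -1.52, -4.98]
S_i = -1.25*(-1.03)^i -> [-1.25, 1.29, -1.33, 1.37, -1.41]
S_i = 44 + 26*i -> [44, 70, 96, 122, 148]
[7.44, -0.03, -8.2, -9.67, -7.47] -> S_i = Random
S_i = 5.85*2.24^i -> [5.85, 13.1, 29.35, 65.75, 147.28]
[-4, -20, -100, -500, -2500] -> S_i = -4*5^i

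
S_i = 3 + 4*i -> [3, 7, 11, 15, 19]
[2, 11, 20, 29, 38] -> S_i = 2 + 9*i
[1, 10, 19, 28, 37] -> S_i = 1 + 9*i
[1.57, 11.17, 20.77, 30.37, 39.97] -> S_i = 1.57 + 9.60*i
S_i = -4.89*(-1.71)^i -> [-4.89, 8.36, -14.3, 24.45, -41.81]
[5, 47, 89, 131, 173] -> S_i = 5 + 42*i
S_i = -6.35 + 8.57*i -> [-6.35, 2.22, 10.79, 19.36, 27.93]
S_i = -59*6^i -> [-59, -354, -2124, -12744, -76464]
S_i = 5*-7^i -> [5, -35, 245, -1715, 12005]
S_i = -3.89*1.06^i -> [-3.89, -4.12, -4.37, -4.63, -4.91]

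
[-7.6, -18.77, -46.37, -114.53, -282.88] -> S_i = -7.60*2.47^i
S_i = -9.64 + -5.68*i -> [-9.64, -15.32, -21.0, -26.68, -32.36]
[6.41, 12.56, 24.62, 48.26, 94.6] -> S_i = 6.41*1.96^i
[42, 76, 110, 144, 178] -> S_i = 42 + 34*i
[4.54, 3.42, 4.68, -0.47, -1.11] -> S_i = Random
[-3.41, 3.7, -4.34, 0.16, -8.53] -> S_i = Random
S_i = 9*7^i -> [9, 63, 441, 3087, 21609]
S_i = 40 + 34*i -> [40, 74, 108, 142, 176]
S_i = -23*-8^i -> [-23, 184, -1472, 11776, -94208]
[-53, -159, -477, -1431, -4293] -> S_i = -53*3^i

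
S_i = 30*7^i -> [30, 210, 1470, 10290, 72030]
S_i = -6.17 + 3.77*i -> [-6.17, -2.4, 1.37, 5.14, 8.91]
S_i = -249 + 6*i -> [-249, -243, -237, -231, -225]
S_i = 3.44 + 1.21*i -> [3.44, 4.65, 5.86, 7.07, 8.28]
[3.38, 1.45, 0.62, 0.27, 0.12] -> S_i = 3.38*0.43^i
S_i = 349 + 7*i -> [349, 356, 363, 370, 377]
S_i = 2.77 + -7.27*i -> [2.77, -4.5, -11.77, -19.04, -26.31]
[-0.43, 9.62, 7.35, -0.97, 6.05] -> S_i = Random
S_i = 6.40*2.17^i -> [6.4, 13.89, 30.14, 65.4, 141.91]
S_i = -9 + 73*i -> [-9, 64, 137, 210, 283]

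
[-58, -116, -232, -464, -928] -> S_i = -58*2^i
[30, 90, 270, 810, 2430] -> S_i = 30*3^i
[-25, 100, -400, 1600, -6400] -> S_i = -25*-4^i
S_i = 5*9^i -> [5, 45, 405, 3645, 32805]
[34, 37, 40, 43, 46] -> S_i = 34 + 3*i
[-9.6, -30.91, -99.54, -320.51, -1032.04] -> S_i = -9.60*3.22^i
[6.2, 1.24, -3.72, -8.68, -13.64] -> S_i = 6.20 + -4.96*i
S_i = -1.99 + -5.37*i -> [-1.99, -7.36, -12.73, -18.1, -23.47]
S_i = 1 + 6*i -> [1, 7, 13, 19, 25]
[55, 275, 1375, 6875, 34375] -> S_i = 55*5^i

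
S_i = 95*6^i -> [95, 570, 3420, 20520, 123120]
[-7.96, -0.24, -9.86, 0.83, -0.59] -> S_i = Random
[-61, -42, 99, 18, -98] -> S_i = Random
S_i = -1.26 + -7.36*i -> [-1.26, -8.62, -15.98, -23.34, -30.7]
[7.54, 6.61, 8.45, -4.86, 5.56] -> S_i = Random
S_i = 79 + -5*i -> [79, 74, 69, 64, 59]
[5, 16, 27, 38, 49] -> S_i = 5 + 11*i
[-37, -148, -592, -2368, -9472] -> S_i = -37*4^i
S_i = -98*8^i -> [-98, -784, -6272, -50176, -401408]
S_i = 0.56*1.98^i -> [0.56, 1.11, 2.2, 4.35, 8.61]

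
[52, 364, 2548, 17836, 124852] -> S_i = 52*7^i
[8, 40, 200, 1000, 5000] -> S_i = 8*5^i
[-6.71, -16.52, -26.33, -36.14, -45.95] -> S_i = -6.71 + -9.81*i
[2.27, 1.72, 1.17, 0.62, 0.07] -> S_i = 2.27 + -0.55*i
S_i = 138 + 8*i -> [138, 146, 154, 162, 170]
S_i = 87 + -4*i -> [87, 83, 79, 75, 71]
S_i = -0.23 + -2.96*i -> [-0.23, -3.19, -6.15, -9.11, -12.07]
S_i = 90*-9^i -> [90, -810, 7290, -65610, 590490]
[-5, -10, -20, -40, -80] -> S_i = -5*2^i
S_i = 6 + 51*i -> [6, 57, 108, 159, 210]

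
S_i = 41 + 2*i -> [41, 43, 45, 47, 49]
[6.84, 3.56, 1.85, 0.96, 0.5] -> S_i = 6.84*0.52^i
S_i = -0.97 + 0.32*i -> [-0.97, -0.65, -0.33, -0.01, 0.31]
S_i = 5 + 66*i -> [5, 71, 137, 203, 269]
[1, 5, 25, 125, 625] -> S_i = 1*5^i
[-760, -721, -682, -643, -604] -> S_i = -760 + 39*i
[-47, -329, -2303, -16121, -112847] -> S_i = -47*7^i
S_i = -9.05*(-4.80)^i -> [-9.05, 43.44, -208.51, 1000.86, -4804.12]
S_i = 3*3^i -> [3, 9, 27, 81, 243]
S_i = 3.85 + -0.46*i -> [3.85, 3.39, 2.93, 2.47, 2.01]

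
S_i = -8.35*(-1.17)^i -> [-8.35, 9.77, -11.43, 13.37, -15.65]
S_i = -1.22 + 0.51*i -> [-1.22, -0.71, -0.2, 0.31, 0.82]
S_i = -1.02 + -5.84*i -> [-1.02, -6.86, -12.7, -18.54, -24.38]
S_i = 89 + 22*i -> [89, 111, 133, 155, 177]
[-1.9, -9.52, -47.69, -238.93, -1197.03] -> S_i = -1.90*5.01^i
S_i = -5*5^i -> [-5, -25, -125, -625, -3125]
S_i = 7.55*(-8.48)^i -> [7.55, -64.02, 542.92, -4603.99, 39041.85]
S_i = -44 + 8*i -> [-44, -36, -28, -20, -12]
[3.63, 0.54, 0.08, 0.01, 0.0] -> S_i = 3.63*0.15^i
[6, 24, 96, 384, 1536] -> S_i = 6*4^i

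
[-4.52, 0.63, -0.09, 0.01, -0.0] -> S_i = -4.52*(-0.14)^i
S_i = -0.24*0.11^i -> [-0.24, -0.03, -0.0, -0.0, -0.0]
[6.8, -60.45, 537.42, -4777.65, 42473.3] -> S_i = 6.80*(-8.89)^i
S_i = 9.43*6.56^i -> [9.43, 61.86, 405.81, 2662.09, 17463.33]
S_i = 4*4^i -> [4, 16, 64, 256, 1024]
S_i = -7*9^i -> [-7, -63, -567, -5103, -45927]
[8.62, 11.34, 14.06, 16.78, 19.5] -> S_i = 8.62 + 2.72*i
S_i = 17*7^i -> [17, 119, 833, 5831, 40817]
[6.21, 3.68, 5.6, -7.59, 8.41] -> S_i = Random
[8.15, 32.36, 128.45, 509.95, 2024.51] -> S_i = 8.15*3.97^i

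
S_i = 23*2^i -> [23, 46, 92, 184, 368]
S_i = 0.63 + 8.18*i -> [0.63, 8.81, 16.99, 25.17, 33.35]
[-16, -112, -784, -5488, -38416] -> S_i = -16*7^i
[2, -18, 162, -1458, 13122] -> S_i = 2*-9^i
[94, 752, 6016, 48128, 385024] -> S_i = 94*8^i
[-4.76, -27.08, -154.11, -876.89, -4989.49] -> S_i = -4.76*5.69^i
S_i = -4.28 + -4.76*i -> [-4.28, -9.04, -13.8, -18.56, -23.32]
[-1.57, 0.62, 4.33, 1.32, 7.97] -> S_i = Random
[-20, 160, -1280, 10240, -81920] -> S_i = -20*-8^i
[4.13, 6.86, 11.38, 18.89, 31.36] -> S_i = 4.13*1.66^i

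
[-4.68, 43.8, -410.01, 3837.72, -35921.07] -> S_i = -4.68*(-9.36)^i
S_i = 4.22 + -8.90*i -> [4.22, -4.68, -13.58, -22.48, -31.38]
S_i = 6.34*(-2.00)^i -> [6.34, -12.68, 25.36, -50.72, 101.44]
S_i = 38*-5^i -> [38, -190, 950, -4750, 23750]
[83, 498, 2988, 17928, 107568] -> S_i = 83*6^i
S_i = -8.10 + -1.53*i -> [-8.1, -9.63, -11.16, -12.69, -14.22]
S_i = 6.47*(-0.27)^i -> [6.47, -1.75, 0.47, -0.13, 0.03]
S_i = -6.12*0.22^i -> [-6.12, -1.35, -0.3, -0.07, -0.01]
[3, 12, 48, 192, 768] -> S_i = 3*4^i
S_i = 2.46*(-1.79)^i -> [2.46, -4.4, 7.88, -14.11, 25.25]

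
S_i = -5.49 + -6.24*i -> [-5.49, -11.73, -17.97, -24.21, -30.45]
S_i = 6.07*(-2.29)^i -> [6.07, -13.9, 31.83, -72.89, 166.93]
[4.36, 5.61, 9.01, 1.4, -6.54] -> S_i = Random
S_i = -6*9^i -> [-6, -54, -486, -4374, -39366]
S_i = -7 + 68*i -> [-7, 61, 129, 197, 265]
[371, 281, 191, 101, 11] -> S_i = 371 + -90*i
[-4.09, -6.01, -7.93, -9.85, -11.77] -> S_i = -4.09 + -1.92*i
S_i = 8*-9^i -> [8, -72, 648, -5832, 52488]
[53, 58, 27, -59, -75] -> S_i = Random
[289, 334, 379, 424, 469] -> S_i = 289 + 45*i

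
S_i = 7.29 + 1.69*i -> [7.29, 8.98, 10.67, 12.36, 14.05]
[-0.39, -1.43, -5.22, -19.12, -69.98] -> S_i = -0.39*3.66^i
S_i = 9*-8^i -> [9, -72, 576, -4608, 36864]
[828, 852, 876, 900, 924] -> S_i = 828 + 24*i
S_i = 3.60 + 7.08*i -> [3.6, 10.68, 17.76, 24.84, 31.92]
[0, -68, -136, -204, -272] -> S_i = 0 + -68*i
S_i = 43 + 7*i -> [43, 50, 57, 64, 71]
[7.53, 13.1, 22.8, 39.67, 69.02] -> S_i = 7.53*1.74^i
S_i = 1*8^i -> [1, 8, 64, 512, 4096]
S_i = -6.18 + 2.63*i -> [-6.18, -3.55, -0.92, 1.71, 4.34]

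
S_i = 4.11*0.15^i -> [4.11, 0.62, 0.09, 0.01, 0.0]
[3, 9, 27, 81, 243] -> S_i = 3*3^i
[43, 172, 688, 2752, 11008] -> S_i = 43*4^i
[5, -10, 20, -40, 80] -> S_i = 5*-2^i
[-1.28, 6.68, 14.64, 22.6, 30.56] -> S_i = -1.28 + 7.96*i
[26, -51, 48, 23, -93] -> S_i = Random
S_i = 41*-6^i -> [41, -246, 1476, -8856, 53136]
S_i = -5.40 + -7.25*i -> [-5.4, -12.65, -19.9, -27.15, -34.4]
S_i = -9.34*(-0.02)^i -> [-9.34, 0.19, -0.0, 0.0, -0.0]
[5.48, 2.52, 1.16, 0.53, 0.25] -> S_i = 5.48*0.46^i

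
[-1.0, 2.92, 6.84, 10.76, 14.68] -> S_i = -1.00 + 3.92*i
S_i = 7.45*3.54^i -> [7.45, 26.37, 93.36, 330.5, 1169.96]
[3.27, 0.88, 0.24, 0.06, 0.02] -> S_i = 3.27*0.27^i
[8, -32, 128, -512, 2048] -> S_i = 8*-4^i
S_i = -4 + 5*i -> [-4, 1, 6, 11, 16]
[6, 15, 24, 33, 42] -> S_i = 6 + 9*i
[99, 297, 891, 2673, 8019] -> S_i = 99*3^i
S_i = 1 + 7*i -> [1, 8, 15, 22, 29]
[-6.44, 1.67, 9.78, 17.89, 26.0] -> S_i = -6.44 + 8.11*i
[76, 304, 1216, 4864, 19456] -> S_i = 76*4^i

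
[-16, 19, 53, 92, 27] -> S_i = Random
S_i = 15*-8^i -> [15, -120, 960, -7680, 61440]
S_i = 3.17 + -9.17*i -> [3.17, -6.0, -15.17, -24.34, -33.51]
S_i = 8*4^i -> [8, 32, 128, 512, 2048]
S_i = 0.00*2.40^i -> [0.0, 0.0, 0.0, 0.0, 0.0]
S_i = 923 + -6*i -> [923, 917, 911, 905, 899]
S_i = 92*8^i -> [92, 736, 5888, 47104, 376832]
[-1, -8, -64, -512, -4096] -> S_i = -1*8^i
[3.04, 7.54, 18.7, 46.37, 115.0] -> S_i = 3.04*2.48^i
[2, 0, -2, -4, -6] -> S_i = 2 + -2*i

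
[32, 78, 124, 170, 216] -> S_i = 32 + 46*i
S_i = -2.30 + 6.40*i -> [-2.3, 4.1, 10.5, 16.9, 23.3]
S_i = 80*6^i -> [80, 480, 2880, 17280, 103680]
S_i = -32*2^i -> [-32, -64, -128, -256, -512]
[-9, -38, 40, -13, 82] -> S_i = Random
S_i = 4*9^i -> [4, 36, 324, 2916, 26244]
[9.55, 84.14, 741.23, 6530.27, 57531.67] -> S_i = 9.55*8.81^i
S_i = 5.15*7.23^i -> [5.15, 37.23, 269.21, 1946.36, 14072.15]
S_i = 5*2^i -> [5, 10, 20, 40, 80]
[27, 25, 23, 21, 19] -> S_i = 27 + -2*i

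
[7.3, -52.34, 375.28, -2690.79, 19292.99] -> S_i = 7.30*(-7.17)^i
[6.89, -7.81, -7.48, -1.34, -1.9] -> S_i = Random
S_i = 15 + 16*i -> [15, 31, 47, 63, 79]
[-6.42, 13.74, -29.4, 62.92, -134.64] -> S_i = -6.42*(-2.14)^i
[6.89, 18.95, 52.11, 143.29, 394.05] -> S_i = 6.89*2.75^i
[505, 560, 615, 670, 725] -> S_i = 505 + 55*i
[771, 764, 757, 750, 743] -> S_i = 771 + -7*i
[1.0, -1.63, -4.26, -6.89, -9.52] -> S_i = 1.00 + -2.63*i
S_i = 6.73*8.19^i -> [6.73, 55.12, 451.42, 3697.15, 30279.64]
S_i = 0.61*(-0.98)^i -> [0.61, -0.6, 0.59, -0.57, 0.56]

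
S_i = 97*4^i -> [97, 388, 1552, 6208, 24832]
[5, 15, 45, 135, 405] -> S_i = 5*3^i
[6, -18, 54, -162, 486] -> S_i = 6*-3^i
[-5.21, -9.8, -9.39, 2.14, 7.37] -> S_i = Random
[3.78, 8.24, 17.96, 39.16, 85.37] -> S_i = 3.78*2.18^i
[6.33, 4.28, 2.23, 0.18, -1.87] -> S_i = 6.33 + -2.05*i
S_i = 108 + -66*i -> [108, 42, -24, -90, -156]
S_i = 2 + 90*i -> [2, 92, 182, 272, 362]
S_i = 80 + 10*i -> [80, 90, 100, 110, 120]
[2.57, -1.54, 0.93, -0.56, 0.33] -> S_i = 2.57*(-0.60)^i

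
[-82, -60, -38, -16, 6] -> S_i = -82 + 22*i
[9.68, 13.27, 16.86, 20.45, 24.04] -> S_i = 9.68 + 3.59*i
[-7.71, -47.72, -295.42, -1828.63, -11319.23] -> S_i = -7.71*6.19^i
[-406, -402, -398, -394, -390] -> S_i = -406 + 4*i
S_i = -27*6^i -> [-27, -162, -972, -5832, -34992]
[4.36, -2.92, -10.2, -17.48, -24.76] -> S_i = 4.36 + -7.28*i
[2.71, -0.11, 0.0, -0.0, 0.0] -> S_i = 2.71*(-0.04)^i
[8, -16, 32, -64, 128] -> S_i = 8*-2^i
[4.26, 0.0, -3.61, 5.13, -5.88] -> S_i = Random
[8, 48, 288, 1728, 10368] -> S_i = 8*6^i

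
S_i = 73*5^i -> [73, 365, 1825, 9125, 45625]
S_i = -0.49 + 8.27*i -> [-0.49, 7.78, 16.05, 24.32, 32.59]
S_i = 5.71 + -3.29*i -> [5.71, 2.42, -0.87, -4.16, -7.45]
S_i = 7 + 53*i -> [7, 60, 113, 166, 219]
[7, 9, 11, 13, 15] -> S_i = 7 + 2*i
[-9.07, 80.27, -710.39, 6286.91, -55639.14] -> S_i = -9.07*(-8.85)^i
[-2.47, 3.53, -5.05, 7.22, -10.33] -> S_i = -2.47*(-1.43)^i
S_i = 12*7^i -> [12, 84, 588, 4116, 28812]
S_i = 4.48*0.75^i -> [4.48, 3.36, 2.52, 1.89, 1.42]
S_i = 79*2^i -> [79, 158, 316, 632, 1264]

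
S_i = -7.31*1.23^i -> [-7.31, -8.99, -11.06, -13.6, -16.73]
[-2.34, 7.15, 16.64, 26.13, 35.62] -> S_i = -2.34 + 9.49*i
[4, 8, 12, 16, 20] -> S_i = 4 + 4*i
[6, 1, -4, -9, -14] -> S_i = 6 + -5*i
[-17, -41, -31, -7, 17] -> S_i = Random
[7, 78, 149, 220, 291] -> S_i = 7 + 71*i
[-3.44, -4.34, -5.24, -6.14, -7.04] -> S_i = -3.44 + -0.90*i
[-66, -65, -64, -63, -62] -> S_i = -66 + 1*i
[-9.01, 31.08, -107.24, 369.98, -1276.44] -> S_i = -9.01*(-3.45)^i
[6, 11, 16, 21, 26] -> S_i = 6 + 5*i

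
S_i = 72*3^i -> [72, 216, 648, 1944, 5832]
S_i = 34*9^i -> [34, 306, 2754, 24786, 223074]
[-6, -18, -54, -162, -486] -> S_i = -6*3^i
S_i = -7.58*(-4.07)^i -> [-7.58, 30.85, -125.56, 511.04, -2079.92]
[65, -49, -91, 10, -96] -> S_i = Random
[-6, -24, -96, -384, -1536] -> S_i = -6*4^i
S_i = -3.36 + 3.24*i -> [-3.36, -0.12, 3.12, 6.36, 9.6]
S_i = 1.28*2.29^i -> [1.28, 2.93, 6.71, 15.37, 35.2]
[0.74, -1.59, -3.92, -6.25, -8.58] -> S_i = 0.74 + -2.33*i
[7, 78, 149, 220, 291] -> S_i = 7 + 71*i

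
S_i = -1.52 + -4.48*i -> [-1.52, -6.0, -10.48, -14.96, -19.44]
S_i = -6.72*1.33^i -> [-6.72, -8.94, -11.89, -15.81, -21.03]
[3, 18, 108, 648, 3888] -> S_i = 3*6^i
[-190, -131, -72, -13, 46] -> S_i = -190 + 59*i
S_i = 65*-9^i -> [65, -585, 5265, -47385, 426465]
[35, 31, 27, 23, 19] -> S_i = 35 + -4*i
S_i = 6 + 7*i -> [6, 13, 20, 27, 34]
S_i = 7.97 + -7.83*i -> [7.97, 0.14, -7.69, -15.52, -23.35]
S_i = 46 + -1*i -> [46, 45, 44, 43, 42]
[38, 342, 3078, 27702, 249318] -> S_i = 38*9^i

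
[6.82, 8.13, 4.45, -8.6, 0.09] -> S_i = Random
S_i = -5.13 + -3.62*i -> [-5.13, -8.75, -12.37, -15.99, -19.61]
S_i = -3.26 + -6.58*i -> [-3.26, -9.84, -16.42, -23.0, -29.58]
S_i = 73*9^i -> [73, 657, 5913, 53217, 478953]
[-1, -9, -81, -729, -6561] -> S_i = -1*9^i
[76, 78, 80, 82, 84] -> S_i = 76 + 2*i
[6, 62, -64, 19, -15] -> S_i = Random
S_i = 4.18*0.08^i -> [4.18, 0.33, 0.03, 0.0, 0.0]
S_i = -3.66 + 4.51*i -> [-3.66, 0.85, 5.36, 9.87, 14.38]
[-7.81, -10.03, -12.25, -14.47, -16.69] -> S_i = -7.81 + -2.22*i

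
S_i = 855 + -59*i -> [855, 796, 737, 678, 619]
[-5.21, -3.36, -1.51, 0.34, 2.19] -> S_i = -5.21 + 1.85*i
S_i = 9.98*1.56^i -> [9.98, 15.57, 24.29, 37.89, 59.11]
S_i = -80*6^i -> [-80, -480, -2880, -17280, -103680]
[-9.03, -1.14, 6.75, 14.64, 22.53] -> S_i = -9.03 + 7.89*i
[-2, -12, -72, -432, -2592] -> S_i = -2*6^i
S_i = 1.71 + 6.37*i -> [1.71, 8.08, 14.45, 20.82, 27.19]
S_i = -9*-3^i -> [-9, 27, -81, 243, -729]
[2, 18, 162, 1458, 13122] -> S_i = 2*9^i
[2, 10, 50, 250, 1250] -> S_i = 2*5^i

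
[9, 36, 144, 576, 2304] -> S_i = 9*4^i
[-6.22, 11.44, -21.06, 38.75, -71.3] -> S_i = -6.22*(-1.84)^i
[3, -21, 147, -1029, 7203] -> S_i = 3*-7^i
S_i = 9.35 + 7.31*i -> [9.35, 16.66, 23.97, 31.28, 38.59]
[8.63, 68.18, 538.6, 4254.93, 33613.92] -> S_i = 8.63*7.90^i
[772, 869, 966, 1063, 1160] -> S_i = 772 + 97*i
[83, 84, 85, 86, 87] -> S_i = 83 + 1*i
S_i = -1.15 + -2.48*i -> [-1.15, -3.63, -6.11, -8.59, -11.07]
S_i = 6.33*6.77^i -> [6.33, 42.85, 290.12, 1964.13, 13297.14]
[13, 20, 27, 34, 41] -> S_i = 13 + 7*i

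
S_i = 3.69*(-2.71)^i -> [3.69, -10.0, 27.1, -73.44, 199.02]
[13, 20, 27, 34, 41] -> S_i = 13 + 7*i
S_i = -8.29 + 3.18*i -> [-8.29, -5.11, -1.93, 1.25, 4.43]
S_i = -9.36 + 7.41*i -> [-9.36, -1.95, 5.46, 12.87, 20.28]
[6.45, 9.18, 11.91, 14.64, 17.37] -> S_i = 6.45 + 2.73*i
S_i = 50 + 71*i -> [50, 121, 192, 263, 334]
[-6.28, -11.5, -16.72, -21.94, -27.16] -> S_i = -6.28 + -5.22*i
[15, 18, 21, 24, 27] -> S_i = 15 + 3*i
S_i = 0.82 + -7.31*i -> [0.82, -6.49, -13.8, -21.11, -28.42]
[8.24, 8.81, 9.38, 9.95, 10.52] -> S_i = 8.24 + 0.57*i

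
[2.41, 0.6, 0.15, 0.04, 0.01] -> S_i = 2.41*0.25^i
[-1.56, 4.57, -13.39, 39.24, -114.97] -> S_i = -1.56*(-2.93)^i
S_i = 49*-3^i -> [49, -147, 441, -1323, 3969]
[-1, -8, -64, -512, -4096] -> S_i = -1*8^i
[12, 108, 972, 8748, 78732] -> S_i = 12*9^i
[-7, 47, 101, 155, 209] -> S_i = -7 + 54*i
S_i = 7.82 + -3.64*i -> [7.82, 4.18, 0.54, -3.1, -6.74]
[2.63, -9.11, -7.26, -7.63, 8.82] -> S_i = Random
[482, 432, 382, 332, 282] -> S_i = 482 + -50*i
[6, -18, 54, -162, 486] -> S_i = 6*-3^i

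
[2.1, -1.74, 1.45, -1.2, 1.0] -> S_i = 2.10*(-0.83)^i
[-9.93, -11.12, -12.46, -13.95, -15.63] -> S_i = -9.93*1.12^i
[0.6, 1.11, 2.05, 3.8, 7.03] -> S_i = 0.60*1.85^i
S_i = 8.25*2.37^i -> [8.25, 19.55, 46.34, 109.82, 260.28]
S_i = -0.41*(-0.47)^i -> [-0.41, 0.19, -0.09, 0.04, -0.02]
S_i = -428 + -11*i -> [-428, -439, -450, -461, -472]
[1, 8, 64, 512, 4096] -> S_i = 1*8^i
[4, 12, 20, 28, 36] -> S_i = 4 + 8*i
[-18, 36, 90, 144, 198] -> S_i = -18 + 54*i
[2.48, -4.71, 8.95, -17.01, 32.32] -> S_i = 2.48*(-1.90)^i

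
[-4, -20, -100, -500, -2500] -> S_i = -4*5^i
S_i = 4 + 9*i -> [4, 13, 22, 31, 40]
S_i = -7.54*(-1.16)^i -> [-7.54, 8.75, -10.15, 11.77, -13.65]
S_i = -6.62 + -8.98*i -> [-6.62, -15.6, -24.58, -33.56, -42.54]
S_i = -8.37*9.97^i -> [-8.37, -83.45, -831.99, -8294.9, -82700.11]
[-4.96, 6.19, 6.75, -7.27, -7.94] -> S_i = Random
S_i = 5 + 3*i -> [5, 8, 11, 14, 17]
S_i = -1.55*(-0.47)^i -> [-1.55, 0.73, -0.34, 0.16, -0.08]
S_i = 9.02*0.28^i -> [9.02, 2.53, 0.71, 0.2, 0.06]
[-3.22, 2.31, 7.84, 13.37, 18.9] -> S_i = -3.22 + 5.53*i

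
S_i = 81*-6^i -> [81, -486, 2916, -17496, 104976]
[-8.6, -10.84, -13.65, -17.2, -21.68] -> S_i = -8.60*1.26^i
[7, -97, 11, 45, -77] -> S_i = Random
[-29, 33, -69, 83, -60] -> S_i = Random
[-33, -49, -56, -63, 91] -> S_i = Random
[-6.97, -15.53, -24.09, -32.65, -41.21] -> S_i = -6.97 + -8.56*i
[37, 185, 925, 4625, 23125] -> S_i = 37*5^i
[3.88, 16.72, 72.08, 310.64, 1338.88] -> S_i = 3.88*4.31^i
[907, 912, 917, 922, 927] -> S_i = 907 + 5*i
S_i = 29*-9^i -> [29, -261, 2349, -21141, 190269]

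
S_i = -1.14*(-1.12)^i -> [-1.14, 1.28, -1.43, 1.6, -1.79]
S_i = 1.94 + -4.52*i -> [1.94, -2.58, -7.1, -11.62, -16.14]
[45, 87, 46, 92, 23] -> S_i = Random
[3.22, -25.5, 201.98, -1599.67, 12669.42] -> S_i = 3.22*(-7.92)^i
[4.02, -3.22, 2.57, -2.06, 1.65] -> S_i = 4.02*(-0.80)^i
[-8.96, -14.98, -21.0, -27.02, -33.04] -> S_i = -8.96 + -6.02*i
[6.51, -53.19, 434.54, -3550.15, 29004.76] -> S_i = 6.51*(-8.17)^i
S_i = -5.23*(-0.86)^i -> [-5.23, 4.5, -3.87, 3.33, -2.86]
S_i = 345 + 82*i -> [345, 427, 509, 591, 673]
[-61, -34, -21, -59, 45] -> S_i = Random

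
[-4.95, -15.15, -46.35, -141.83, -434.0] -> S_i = -4.95*3.06^i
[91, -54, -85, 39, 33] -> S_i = Random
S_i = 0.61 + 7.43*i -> [0.61, 8.04, 15.47, 22.9, 30.33]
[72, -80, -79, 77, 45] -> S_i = Random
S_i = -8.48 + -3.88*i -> [-8.48, -12.36, -16.24, -20.12, -24.0]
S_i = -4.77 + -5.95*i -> [-4.77, -10.72, -16.67, -22.62, -28.57]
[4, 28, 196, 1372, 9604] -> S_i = 4*7^i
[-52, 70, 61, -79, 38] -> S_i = Random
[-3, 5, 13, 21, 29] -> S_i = -3 + 8*i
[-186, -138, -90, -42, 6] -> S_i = -186 + 48*i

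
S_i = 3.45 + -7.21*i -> [3.45, -3.76, -10.97, -18.18, -25.39]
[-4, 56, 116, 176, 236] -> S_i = -4 + 60*i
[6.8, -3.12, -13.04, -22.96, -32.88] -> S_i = 6.80 + -9.92*i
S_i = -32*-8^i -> [-32, 256, -2048, 16384, -131072]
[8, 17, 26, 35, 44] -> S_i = 8 + 9*i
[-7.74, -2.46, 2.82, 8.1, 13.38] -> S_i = -7.74 + 5.28*i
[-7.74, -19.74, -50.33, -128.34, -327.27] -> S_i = -7.74*2.55^i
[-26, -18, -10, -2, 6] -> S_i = -26 + 8*i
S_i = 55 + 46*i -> [55, 101, 147, 193, 239]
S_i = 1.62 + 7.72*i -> [1.62, 9.34, 17.06, 24.78, 32.5]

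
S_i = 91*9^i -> [91, 819, 7371, 66339, 597051]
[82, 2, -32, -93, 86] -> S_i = Random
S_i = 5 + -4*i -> [5, 1, -3, -7, -11]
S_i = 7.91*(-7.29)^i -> [7.91, -57.66, 420.37, -3064.5, 22340.18]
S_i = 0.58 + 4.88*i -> [0.58, 5.46, 10.34, 15.22, 20.1]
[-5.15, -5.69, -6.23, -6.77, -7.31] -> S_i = -5.15 + -0.54*i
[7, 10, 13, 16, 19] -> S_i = 7 + 3*i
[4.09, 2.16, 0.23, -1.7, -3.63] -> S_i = 4.09 + -1.93*i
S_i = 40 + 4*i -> [40, 44, 48, 52, 56]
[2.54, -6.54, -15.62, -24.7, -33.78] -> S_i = 2.54 + -9.08*i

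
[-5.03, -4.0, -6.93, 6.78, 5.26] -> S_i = Random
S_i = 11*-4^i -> [11, -44, 176, -704, 2816]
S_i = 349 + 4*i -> [349, 353, 357, 361, 365]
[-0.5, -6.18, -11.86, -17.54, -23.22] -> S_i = -0.50 + -5.68*i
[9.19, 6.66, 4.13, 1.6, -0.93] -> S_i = 9.19 + -2.53*i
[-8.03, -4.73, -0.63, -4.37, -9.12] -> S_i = Random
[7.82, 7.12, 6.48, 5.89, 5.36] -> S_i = 7.82*0.91^i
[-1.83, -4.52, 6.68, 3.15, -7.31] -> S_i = Random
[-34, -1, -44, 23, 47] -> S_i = Random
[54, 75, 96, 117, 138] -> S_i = 54 + 21*i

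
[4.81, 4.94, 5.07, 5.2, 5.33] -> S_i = 4.81 + 0.13*i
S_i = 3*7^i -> [3, 21, 147, 1029, 7203]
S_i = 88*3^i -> [88, 264, 792, 2376, 7128]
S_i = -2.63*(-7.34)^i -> [-2.63, 19.3, -141.69, 1040.03, -7633.79]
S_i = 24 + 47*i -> [24, 71, 118, 165, 212]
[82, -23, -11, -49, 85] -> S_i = Random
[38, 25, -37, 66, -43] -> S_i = Random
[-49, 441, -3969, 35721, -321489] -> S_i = -49*-9^i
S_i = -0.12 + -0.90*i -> [-0.12, -1.02, -1.92, -2.82, -3.72]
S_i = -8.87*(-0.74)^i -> [-8.87, 6.56, -4.86, 3.59, -2.66]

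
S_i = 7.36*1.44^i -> [7.36, 10.6, 15.26, 21.98, 31.65]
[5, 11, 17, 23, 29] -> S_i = 5 + 6*i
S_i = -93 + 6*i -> [-93, -87, -81, -75, -69]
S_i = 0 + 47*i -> [0, 47, 94, 141, 188]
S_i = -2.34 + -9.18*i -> [-2.34, -11.52, -20.7, -29.88, -39.06]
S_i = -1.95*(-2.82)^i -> [-1.95, 5.5, -15.51, 43.73, -123.32]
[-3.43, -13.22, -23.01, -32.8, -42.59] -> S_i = -3.43 + -9.79*i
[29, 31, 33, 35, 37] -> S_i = 29 + 2*i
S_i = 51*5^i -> [51, 255, 1275, 6375, 31875]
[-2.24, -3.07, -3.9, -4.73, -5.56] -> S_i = -2.24 + -0.83*i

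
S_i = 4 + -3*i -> [4, 1, -2, -5, -8]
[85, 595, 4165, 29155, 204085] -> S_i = 85*7^i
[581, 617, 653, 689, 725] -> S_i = 581 + 36*i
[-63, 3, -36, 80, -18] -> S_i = Random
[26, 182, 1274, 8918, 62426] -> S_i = 26*7^i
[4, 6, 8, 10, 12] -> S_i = 4 + 2*i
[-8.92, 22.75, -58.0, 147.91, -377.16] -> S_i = -8.92*(-2.55)^i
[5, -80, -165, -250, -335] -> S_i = 5 + -85*i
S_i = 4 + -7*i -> [4, -3, -10, -17, -24]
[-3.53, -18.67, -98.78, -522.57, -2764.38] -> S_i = -3.53*5.29^i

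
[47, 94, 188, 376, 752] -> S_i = 47*2^i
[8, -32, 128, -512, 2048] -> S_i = 8*-4^i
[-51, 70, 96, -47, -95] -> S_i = Random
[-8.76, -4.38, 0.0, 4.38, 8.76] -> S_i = -8.76 + 4.38*i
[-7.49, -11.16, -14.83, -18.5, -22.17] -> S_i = -7.49 + -3.67*i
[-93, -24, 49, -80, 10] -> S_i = Random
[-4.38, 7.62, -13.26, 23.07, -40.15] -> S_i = -4.38*(-1.74)^i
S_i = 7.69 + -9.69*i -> [7.69, -2.0, -11.69, -21.38, -31.07]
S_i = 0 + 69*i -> [0, 69, 138, 207, 276]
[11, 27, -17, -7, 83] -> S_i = Random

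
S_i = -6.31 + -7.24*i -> [-6.31, -13.55, -20.79, -28.03, -35.27]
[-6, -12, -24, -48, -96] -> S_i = -6*2^i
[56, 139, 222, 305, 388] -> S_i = 56 + 83*i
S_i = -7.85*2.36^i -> [-7.85, -18.53, -43.72, -103.18, -243.51]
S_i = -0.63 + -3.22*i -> [-0.63, -3.85, -7.07, -10.29, -13.51]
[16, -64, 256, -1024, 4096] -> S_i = 16*-4^i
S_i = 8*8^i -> [8, 64, 512, 4096, 32768]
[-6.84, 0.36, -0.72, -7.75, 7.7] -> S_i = Random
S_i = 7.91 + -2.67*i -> [7.91, 5.24, 2.57, -0.1, -2.77]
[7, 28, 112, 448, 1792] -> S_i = 7*4^i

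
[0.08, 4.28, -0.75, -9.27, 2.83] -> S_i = Random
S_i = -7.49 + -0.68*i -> [-7.49, -8.17, -8.85, -9.53, -10.21]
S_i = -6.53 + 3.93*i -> [-6.53, -2.6, 1.33, 5.26, 9.19]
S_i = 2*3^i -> [2, 6, 18, 54, 162]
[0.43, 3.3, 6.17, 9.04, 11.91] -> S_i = 0.43 + 2.87*i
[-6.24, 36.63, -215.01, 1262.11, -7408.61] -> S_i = -6.24*(-5.87)^i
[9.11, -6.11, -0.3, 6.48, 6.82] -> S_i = Random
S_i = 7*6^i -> [7, 42, 252, 1512, 9072]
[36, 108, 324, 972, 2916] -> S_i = 36*3^i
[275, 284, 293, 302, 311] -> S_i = 275 + 9*i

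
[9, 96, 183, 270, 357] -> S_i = 9 + 87*i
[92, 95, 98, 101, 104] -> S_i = 92 + 3*i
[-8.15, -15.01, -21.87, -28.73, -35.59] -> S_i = -8.15 + -6.86*i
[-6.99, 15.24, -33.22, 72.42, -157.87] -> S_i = -6.99*(-2.18)^i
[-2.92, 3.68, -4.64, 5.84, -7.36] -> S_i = -2.92*(-1.26)^i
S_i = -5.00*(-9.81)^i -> [-5.0, 49.05, -481.18, 4720.38, -46306.93]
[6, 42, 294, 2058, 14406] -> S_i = 6*7^i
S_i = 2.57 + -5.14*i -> [2.57, -2.57, -7.71, -12.85, -17.99]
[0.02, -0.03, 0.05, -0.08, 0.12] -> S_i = 0.02*(-1.58)^i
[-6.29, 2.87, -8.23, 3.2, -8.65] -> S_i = Random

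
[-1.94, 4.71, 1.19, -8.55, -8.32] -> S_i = Random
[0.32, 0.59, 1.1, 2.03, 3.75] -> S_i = 0.32*1.85^i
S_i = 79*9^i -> [79, 711, 6399, 57591, 518319]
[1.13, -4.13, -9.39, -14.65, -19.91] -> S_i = 1.13 + -5.26*i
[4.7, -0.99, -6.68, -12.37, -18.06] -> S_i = 4.70 + -5.69*i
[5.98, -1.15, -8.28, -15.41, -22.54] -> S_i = 5.98 + -7.13*i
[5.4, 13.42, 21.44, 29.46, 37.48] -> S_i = 5.40 + 8.02*i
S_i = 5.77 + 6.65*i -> [5.77, 12.42, 19.07, 25.72, 32.37]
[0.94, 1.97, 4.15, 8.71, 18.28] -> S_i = 0.94*2.10^i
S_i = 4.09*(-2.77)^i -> [4.09, -11.33, 31.38, -86.93, 240.79]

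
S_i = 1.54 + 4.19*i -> [1.54, 5.73, 9.92, 14.11, 18.3]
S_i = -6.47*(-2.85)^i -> [-6.47, 18.44, -52.55, 149.77, -426.86]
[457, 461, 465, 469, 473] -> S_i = 457 + 4*i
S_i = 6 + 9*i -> [6, 15, 24, 33, 42]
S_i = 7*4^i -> [7, 28, 112, 448, 1792]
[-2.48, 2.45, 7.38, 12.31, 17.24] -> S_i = -2.48 + 4.93*i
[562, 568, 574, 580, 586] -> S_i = 562 + 6*i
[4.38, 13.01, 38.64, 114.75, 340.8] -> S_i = 4.38*2.97^i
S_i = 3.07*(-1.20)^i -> [3.07, -3.68, 4.42, -5.3, 6.37]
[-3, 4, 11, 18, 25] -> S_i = -3 + 7*i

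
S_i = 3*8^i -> [3, 24, 192, 1536, 12288]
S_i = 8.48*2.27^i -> [8.48, 19.25, 43.7, 99.19, 225.16]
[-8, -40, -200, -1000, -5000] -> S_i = -8*5^i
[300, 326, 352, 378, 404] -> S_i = 300 + 26*i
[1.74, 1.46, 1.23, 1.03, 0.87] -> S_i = 1.74*0.84^i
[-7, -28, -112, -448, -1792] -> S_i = -7*4^i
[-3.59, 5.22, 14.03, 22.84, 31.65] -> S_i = -3.59 + 8.81*i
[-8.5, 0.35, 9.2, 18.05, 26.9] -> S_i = -8.50 + 8.85*i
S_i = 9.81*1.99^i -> [9.81, 19.52, 38.85, 77.31, 153.84]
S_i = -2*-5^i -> [-2, 10, -50, 250, -1250]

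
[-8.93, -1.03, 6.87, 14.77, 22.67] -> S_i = -8.93 + 7.90*i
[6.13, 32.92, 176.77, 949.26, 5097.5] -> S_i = 6.13*5.37^i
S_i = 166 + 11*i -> [166, 177, 188, 199, 210]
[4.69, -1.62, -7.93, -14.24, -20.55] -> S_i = 4.69 + -6.31*i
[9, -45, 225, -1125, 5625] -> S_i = 9*-5^i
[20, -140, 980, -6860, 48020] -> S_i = 20*-7^i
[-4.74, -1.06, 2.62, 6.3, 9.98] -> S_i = -4.74 + 3.68*i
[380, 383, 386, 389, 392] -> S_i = 380 + 3*i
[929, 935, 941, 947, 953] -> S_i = 929 + 6*i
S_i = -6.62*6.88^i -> [-6.62, -45.55, -313.35, -2155.87, -14832.41]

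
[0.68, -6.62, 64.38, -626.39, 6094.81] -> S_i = 0.68*(-9.73)^i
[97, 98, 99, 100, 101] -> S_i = 97 + 1*i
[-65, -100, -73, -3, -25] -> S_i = Random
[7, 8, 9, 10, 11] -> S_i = 7 + 1*i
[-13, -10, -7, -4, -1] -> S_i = -13 + 3*i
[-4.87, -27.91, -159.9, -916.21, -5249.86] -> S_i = -4.87*5.73^i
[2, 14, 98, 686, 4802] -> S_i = 2*7^i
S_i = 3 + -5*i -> [3, -2, -7, -12, -17]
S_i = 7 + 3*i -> [7, 10, 13, 16, 19]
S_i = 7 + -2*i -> [7, 5, 3, 1, -1]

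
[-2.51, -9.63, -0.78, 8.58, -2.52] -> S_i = Random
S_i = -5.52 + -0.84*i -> [-5.52, -6.36, -7.2, -8.04, -8.88]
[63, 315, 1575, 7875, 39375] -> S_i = 63*5^i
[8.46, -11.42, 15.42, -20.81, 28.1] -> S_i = 8.46*(-1.35)^i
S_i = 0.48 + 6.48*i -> [0.48, 6.96, 13.44, 19.92, 26.4]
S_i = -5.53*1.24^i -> [-5.53, -6.86, -8.5, -10.54, -13.07]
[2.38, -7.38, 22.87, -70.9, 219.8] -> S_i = 2.38*(-3.10)^i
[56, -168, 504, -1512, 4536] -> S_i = 56*-3^i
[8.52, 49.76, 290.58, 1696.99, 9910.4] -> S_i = 8.52*5.84^i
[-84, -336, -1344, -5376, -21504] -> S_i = -84*4^i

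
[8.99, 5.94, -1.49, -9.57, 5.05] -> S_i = Random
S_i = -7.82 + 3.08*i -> [-7.82, -4.74, -1.66, 1.42, 4.5]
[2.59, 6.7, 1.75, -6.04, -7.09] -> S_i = Random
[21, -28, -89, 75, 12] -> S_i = Random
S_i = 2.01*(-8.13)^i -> [2.01, -16.34, 132.85, -1080.11, 8781.29]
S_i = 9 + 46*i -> [9, 55, 101, 147, 193]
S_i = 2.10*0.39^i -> [2.1, 0.82, 0.32, 0.12, 0.05]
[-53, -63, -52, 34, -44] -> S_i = Random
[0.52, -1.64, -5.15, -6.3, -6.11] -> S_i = Random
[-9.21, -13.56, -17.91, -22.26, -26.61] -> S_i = -9.21 + -4.35*i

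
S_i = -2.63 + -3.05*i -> [-2.63, -5.68, -8.73, -11.78, -14.83]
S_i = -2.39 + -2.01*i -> [-2.39, -4.4, -6.41, -8.42, -10.43]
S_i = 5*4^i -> [5, 20, 80, 320, 1280]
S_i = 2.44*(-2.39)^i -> [2.44, -5.83, 13.94, -33.31, 79.61]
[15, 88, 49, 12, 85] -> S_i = Random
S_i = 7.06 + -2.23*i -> [7.06, 4.83, 2.6, 0.37, -1.86]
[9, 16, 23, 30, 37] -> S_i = 9 + 7*i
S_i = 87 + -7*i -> [87, 80, 73, 66, 59]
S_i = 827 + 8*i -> [827, 835, 843, 851, 859]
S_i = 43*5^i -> [43, 215, 1075, 5375, 26875]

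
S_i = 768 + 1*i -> [768, 769, 770, 771, 772]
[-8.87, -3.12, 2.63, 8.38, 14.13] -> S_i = -8.87 + 5.75*i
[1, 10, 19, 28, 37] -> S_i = 1 + 9*i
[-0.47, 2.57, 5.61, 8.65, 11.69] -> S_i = -0.47 + 3.04*i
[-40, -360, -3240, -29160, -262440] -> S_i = -40*9^i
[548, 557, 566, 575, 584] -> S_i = 548 + 9*i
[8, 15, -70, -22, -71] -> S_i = Random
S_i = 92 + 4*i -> [92, 96, 100, 104, 108]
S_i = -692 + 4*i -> [-692, -688, -684, -680, -676]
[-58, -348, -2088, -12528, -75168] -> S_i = -58*6^i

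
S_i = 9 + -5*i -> [9, 4, -1, -6, -11]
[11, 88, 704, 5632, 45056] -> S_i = 11*8^i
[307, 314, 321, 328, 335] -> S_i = 307 + 7*i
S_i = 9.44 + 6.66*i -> [9.44, 16.1, 22.76, 29.42, 36.08]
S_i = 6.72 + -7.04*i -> [6.72, -0.32, -7.36, -14.4, -21.44]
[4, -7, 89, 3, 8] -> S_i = Random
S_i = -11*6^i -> [-11, -66, -396, -2376, -14256]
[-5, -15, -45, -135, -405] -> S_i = -5*3^i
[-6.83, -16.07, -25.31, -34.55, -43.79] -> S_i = -6.83 + -9.24*i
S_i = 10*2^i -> [10, 20, 40, 80, 160]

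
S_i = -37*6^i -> [-37, -222, -1332, -7992, -47952]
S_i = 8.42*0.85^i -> [8.42, 7.16, 6.08, 5.17, 4.4]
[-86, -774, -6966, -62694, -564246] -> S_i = -86*9^i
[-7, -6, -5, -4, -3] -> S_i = -7 + 1*i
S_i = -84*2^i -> [-84, -168, -336, -672, -1344]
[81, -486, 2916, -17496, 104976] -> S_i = 81*-6^i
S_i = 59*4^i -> [59, 236, 944, 3776, 15104]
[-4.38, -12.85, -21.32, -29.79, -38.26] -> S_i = -4.38 + -8.47*i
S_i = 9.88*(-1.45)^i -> [9.88, -14.33, 20.77, -30.12, 43.67]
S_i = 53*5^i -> [53, 265, 1325, 6625, 33125]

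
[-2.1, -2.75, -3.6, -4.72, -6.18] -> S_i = -2.10*1.31^i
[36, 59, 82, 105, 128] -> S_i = 36 + 23*i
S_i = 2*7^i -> [2, 14, 98, 686, 4802]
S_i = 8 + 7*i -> [8, 15, 22, 29, 36]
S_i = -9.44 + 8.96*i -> [-9.44, -0.48, 8.48, 17.44, 26.4]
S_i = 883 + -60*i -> [883, 823, 763, 703, 643]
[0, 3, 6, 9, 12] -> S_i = 0 + 3*i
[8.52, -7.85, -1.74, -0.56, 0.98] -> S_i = Random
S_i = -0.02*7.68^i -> [-0.02, -0.15, -1.18, -9.06, -69.58]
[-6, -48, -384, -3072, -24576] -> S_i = -6*8^i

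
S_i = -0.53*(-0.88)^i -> [-0.53, 0.47, -0.41, 0.36, -0.32]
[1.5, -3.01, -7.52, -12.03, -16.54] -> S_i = 1.50 + -4.51*i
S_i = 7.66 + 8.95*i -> [7.66, 16.61, 25.56, 34.51, 43.46]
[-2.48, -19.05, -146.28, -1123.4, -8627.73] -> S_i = -2.48*7.68^i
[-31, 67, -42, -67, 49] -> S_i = Random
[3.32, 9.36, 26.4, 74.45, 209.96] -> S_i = 3.32*2.82^i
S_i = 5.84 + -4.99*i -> [5.84, 0.85, -4.14, -9.13, -14.12]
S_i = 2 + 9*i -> [2, 11, 20, 29, 38]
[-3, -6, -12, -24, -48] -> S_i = -3*2^i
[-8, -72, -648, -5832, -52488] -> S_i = -8*9^i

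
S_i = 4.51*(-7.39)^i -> [4.51, -33.33, 246.3, -1820.16, 13450.99]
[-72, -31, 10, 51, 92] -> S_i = -72 + 41*i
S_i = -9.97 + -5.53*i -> [-9.97, -15.5, -21.03, -26.56, -32.09]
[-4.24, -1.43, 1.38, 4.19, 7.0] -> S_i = -4.24 + 2.81*i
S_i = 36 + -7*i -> [36, 29, 22, 15, 8]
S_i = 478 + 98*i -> [478, 576, 674, 772, 870]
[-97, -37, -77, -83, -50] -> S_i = Random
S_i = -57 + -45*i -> [-57, -102, -147, -192, -237]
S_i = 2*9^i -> [2, 18, 162, 1458, 13122]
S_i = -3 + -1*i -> [-3, -4, -5, -6, -7]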